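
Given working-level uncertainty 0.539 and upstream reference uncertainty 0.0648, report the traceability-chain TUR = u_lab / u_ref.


TUR = u_lab / u_ref
= 0.539 / 0.0648
= 8.3179

8.3179


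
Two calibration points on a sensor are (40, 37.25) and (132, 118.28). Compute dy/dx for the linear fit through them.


slope = (y2 - y1) / (x2 - x1)
= (118.28 - 37.25) / (132 - 40)
= 81.0300 / 92
= 0.8808

0.8808


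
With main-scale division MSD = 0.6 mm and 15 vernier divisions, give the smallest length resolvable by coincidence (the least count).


LC = MSD / n_div
= 0.6 / 15
= 0.0400

0.0400


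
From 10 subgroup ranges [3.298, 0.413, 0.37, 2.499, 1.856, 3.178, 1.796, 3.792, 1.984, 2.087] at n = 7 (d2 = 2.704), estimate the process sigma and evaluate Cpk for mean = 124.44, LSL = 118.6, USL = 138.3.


R_bar = (3.298 + 0.413 + 0.37 + 2.499 + 1.856 + 3.178 + 1.796 + 3.792 + 1.984 + 2.087) / 10 = 2.1273
sigma = R_bar / d2 = 2.1273 / 2.704 = 0.78672337
Cp = (USL - LSL)/(6*sigma) = (138.3 - 118.6)/(6*0.78672337) = 4.1734
Cpu = (138.3 - 124.44)/(3*0.78672337) = 5.8725
Cpl = (124.44 - 118.6)/(3*0.78672337) = 2.4744
Cpk = min(Cpu, Cpl) = 2.4744

2.4744


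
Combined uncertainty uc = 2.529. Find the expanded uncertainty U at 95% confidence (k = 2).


U = k * uc
U = 2 * 2.529
U = 5.0580

5.0580


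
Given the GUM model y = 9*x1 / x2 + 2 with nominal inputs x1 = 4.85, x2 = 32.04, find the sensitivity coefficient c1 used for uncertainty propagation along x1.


y = 9*x1 / x2 + 2
dy/dx1 = 9/x2
Evaluate at x2 = 32.04: c1 = 9 / 32.04
c1 = 0.2809

0.2809


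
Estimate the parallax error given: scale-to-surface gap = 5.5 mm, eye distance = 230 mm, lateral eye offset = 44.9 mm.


error = h * offset / d
= 5.5 * 44.9 / 230
= 1.0737

1.0737


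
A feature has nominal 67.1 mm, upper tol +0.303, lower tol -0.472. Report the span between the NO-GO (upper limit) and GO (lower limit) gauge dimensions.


GO = nominal - lower_tol (smallest hole = maximum material condition)
GO = 67.1 - 0.472 = 66.628
NO-GO = nominal + upper_tol (largest hole = least material condition)
NO-GO = 67.1 + 0.303 = 67.403
spread = NO-GO - GO = 67.403 - 66.628 = 0.7750

0.7750


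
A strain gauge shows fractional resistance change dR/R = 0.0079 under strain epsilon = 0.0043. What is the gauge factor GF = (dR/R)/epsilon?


GF = (dR/R) / epsilon
= 0.0079 / 0.0043
= 1.8372

1.8372


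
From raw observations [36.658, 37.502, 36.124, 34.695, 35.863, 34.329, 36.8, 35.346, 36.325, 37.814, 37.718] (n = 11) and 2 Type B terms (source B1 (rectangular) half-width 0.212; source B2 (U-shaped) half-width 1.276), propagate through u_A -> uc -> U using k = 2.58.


mean = (36.658 + 37.502 + 36.124 + 34.695 + 35.863 + 34.329 + 36.8 + 35.346 + 36.325 + 37.814 + 37.718) / 11 = 36.28854545
s = sqrt(sum((x - mean)^2)/(n-1)) = 1.1712385
u_A = s / sqrt(n) = 1.1712385 / sqrt(11) = 0.35314169
u_B1 = 0.212 / sqrt(3) = 0.12239826
u_B2 = 1.276 / sqrt(2) = 0.90226825
uc = sqrt(0.35314169^2 + 0.12239826^2 + 0.90226825^2) = 0.97661578
U = k * uc = 2.58 * 0.97661578
U = 2.5197

2.5197


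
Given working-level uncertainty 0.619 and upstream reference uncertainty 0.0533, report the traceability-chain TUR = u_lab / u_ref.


TUR = u_lab / u_ref
= 0.619 / 0.0533
= 11.6135

11.6135


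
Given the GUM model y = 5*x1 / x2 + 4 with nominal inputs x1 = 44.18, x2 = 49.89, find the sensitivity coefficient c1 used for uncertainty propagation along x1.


y = 5*x1 / x2 + 4
dy/dx1 = 5/x2
Evaluate at x2 = 49.89: c1 = 5 / 49.89
c1 = 0.1002

0.1002


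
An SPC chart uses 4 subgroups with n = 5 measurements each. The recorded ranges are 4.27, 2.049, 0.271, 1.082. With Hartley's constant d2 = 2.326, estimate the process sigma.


R_bar = (4.27 + 2.049 + 0.271 + 1.082) / 4
R_bar = 7.672 / 4 = 1.918
sigma_hat = R_bar / d2 = 1.918 / 2.326 = 0.8246

0.8246


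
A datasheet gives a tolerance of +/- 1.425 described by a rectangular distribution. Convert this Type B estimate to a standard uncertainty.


u_B = half_width / sqrt(3)
u_B = 1.425 / 1.7320508
u_B = 0.8227

0.8227


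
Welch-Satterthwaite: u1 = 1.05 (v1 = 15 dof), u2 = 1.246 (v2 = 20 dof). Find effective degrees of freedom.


uc = sqrt(u1^2 + u2^2) = sqrt(1.05^2 + 1.246^2) = 1.629422
v_eff = uc^4 / (u1^4/v1 + u2^4/v2)
= 1.629422^4 / (1.05^4/15 + 1.246^4/20)
= 7.0491102 / 0.20154905
v_eff = 34.9747

34.9747


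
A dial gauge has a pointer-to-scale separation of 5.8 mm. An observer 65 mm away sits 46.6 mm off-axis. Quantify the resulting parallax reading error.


error = h * offset / d
= 5.8 * 46.6 / 65
= 4.1582

4.1582


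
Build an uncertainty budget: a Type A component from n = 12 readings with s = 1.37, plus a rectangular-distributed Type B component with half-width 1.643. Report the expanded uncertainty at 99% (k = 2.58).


u_A = s / sqrt(n) = 1.37 / sqrt(12) = 0.39548493
u_B = half_width / sqrt(3) = 1.643 / sqrt(3) = 0.94858649
uc = sqrt(u_A^2 + u_B^2) = sqrt(0.39548493^2 + 0.94858649^2) = 1.0277279
U = k * uc = 2.58 * 1.0277279
U = 2.6515

2.6515


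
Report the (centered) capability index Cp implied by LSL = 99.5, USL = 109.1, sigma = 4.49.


Cp = (USL - LSL) / (6 * sigma)
= (109.1 - 99.5) / (6 * 4.49)
= 9.6000 / 26.9400
= 0.3563

0.3563


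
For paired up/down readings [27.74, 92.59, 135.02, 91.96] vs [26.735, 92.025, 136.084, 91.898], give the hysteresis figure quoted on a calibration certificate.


|27.74 - 26.735| = 1.0050
|92.59 - 92.025| = 0.5650
|135.02 - 136.084| = 1.0640
|91.96 - 91.898| = 0.0620
hysteresis = max(diffs) = 1.0640

1.0640


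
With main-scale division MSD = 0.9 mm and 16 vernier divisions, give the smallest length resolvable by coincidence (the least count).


LC = MSD / n_div
= 0.9 / 16
= 0.0563

0.0563


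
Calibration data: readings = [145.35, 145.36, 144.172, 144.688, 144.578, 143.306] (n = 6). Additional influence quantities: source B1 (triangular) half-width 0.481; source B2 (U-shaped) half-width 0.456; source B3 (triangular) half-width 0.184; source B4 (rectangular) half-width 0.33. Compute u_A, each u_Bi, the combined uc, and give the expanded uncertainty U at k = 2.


mean = (145.35 + 145.36 + 144.172 + 144.688 + 144.578 + 143.306) / 6 = 144.5756667
s = sqrt(sum((x - mean)^2)/(n-1)) = 0.77490584
u_A = s / sqrt(n) = 0.77490584 / sqrt(6) = 0.31635398
u_B1 = 0.481 / sqrt(6) = 0.19636743
u_B2 = 0.456 / sqrt(2) = 0.32244069
u_B3 = 0.184 / sqrt(6) = 0.075117685
u_B4 = 0.33 / sqrt(3) = 0.19052559
uc = sqrt(0.31635398^2 + 0.19636743^2 + 0.32244069^2 + 0.075117685^2 + 0.19052559^2) = 0.53343291
U = k * uc = 2 * 0.53343291
U = 1.0669

1.0669


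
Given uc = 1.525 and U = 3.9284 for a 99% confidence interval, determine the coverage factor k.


k = U / uc
k = 3.9284 / 1.525
k = 2.576

2.576


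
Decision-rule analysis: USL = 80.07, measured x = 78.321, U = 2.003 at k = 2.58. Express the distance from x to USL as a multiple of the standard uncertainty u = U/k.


u = U / k = 2.003 / 2.58 = 0.77635659
margin = |USL - x| = |80.07 - 78.321| = 1.749
z = margin / u = 1.749 / 0.77635659
z = 2.2528

2.2528


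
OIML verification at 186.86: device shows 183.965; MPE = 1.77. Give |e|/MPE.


e = indication - reference = 183.965 - 186.86 = -2.8950
|e| = 2.8950
ratio = |e| / MPE = 2.8950 / 1.77
ratio = 1.6356

1.6356


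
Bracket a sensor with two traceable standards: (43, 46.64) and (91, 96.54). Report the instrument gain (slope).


slope = (y2 - y1) / (x2 - x1)
= (96.54 - 46.64) / (91 - 43)
= 49.9000 / 48
= 1.0396

1.0396


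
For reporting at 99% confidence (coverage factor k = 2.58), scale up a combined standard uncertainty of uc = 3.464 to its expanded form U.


U = k * uc
U = 2.58 * 3.464
U = 8.9371

8.9371


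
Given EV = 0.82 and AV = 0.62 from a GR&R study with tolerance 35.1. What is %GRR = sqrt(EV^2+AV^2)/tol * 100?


GRR = sqrt(EV^2 + AV^2) = sqrt(0.82^2 + 0.62^2) = 1.0280078
%GRR = GRR / tol * 100 = 1.0280078 / 35.1 * 100
%GRR = 2.9288

2.9288


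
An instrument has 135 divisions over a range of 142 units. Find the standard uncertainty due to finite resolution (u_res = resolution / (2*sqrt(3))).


resolution = range / divisions
resolution = 142 / 135 = 1.0518519
u_res = resolution / (2*sqrt(3))
u_res = 1.0518519 / 3.4641016
u_res = 0.3036

0.3036


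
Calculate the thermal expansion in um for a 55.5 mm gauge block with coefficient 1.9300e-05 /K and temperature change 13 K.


dL = L * alpha * dT
= 55.5 * 1.9300e-05 * 13
= 0.0139250 mm
dL_um = 0.0139250 * 1000 = 13.9250 um

13.9250


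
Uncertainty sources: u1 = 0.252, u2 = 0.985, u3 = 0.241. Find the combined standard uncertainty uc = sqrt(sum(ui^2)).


uc = sqrt(0.252^2 + 0.985^2 + 0.241^2)
uc = sqrt(1.09181)
uc = 1.0449

1.0449


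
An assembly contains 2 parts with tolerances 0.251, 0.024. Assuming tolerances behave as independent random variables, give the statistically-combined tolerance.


RSS = sqrt(0.251^2 + 0.024^2)
= sqrt(0.063577)
= 0.2521

0.2521


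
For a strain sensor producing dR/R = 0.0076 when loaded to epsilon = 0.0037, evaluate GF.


GF = (dR/R) / epsilon
= 0.0076 / 0.0037
= 2.0541

2.0541


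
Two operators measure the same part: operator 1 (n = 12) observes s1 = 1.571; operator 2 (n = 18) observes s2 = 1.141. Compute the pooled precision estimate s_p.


s_p = sqrt(((n1-1)*s1^2 + (n2-1)*s2^2) / (n1+n2-2))
numerator = (12-1)*1.571^2 + (18-1)*1.141^2 = 27.148451 + 22.131977 = 49.280428
denominator = 12 + 18 - 2 = 28
s_p^2 = 49.280428 / 28 = 1.7600153
s_p = sqrt(1.7600153) = 1.3267

1.3267


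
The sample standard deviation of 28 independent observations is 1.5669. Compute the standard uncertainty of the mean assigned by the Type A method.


u_A = s / sqrt(n)
u_A = 1.5669 / sqrt(28)
u_A = 1.5669 / 5.2915026
u_A = 0.2961

0.2961


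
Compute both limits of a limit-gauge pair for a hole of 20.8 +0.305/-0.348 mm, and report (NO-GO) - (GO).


GO = nominal - lower_tol (smallest hole = maximum material condition)
GO = 20.8 - 0.348 = 20.452
NO-GO = nominal + upper_tol (largest hole = least material condition)
NO-GO = 20.8 + 0.305 = 21.105
spread = NO-GO - GO = 21.105 - 20.452 = 0.6530

0.6530


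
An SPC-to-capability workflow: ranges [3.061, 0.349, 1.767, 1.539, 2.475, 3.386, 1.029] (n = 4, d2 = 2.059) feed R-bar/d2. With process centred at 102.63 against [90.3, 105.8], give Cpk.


R_bar = (3.061 + 0.349 + 1.767 + 1.539 + 2.475 + 3.386 + 1.029) / 7 = 1.9437143
sigma = R_bar / d2 = 1.9437143 / 2.059 = 0.94400889
Cp = (USL - LSL)/(6*sigma) = (105.8 - 90.3)/(6*0.94400889) = 2.7366
Cpu = (105.8 - 102.63)/(3*0.94400889) = 1.1193
Cpl = (102.63 - 90.3)/(3*0.94400889) = 4.3538
Cpk = min(Cpu, Cpl) = 1.1193

1.1193


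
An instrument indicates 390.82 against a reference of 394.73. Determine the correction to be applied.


Correction = standard - reading
= 394.73 - 390.82
= 3.9100

3.9100


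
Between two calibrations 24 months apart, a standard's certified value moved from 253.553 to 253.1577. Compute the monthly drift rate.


rate = (v2 - v1) / months
= (253.1577 - 253.553) / 24
= -0.3953 / 24
= -0.0165

-0.0165


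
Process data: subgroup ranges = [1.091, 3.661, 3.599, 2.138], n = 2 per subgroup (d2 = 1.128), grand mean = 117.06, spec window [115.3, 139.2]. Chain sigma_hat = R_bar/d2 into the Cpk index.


R_bar = (1.091 + 3.661 + 3.599 + 2.138) / 4 = 2.62225
sigma = R_bar / d2 = 2.62225 / 1.128 = 2.3246897
Cp = (USL - LSL)/(6*sigma) = (139.2 - 115.3)/(6*2.3246897) = 1.7135
Cpu = (139.2 - 117.06)/(3*2.3246897) = 3.1746
Cpl = (117.06 - 115.3)/(3*2.3246897) = 0.2524
Cpk = min(Cpu, Cpl) = 0.2524

0.2524


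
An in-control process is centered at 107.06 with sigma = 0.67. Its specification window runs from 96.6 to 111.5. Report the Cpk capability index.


Cpu = (USL - mean) / (3*sigma) = (111.5 - 107.06) / (3*0.67) = 2.2090
Cpl = (mean - LSL) / (3*sigma) = (107.06 - 96.6) / (3*0.67) = 5.2040
Cpk = min(Cpu, Cpl) = 2.2090

2.2090


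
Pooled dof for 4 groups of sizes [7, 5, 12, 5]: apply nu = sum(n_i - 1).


nu = sum_i (n_i - 1)
nu = ((7 - 1) + (5 - 1) + (12 - 1) + (5 - 1))
nu = 6 + 4 + 11 + 4
nu = 25

25


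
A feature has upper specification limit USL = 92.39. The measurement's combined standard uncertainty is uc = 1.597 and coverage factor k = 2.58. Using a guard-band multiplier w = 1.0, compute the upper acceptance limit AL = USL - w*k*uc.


U = k * uc = 2.58 * 1.597 = 4.12026
guard band g = w * U = 1.0 * 4.12026 = 4.12026
AL = USL - g = 92.39 - 4.12026
AL = 88.2697

88.2697


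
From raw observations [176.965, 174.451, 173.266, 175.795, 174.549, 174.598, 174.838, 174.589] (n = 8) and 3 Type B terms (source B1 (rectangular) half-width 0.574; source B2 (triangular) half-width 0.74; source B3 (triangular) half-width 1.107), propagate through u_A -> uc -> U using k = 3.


mean = (176.965 + 174.451 + 173.266 + 175.795 + 174.549 + 174.598 + 174.838 + 174.589) / 8 = 174.881375
s = sqrt(sum((x - mean)^2)/(n-1)) = 1.0855546
u_A = s / sqrt(n) = 1.0855546 / sqrt(8) = 0.38380151
u_B1 = 0.574 / sqrt(3) = 0.33139905
u_B2 = 0.74 / sqrt(6) = 0.30210373
u_B3 = 1.107 / sqrt(6) = 0.45193086
uc = sqrt(0.38380151^2 + 0.33139905^2 + 0.30210373^2 + 0.45193086^2) = 0.74339565
U = k * uc = 3 * 0.74339565
U = 2.2302

2.2302


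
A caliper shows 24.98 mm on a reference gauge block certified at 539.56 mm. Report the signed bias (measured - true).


Systematic error = measured - true
= 24.98 - 539.56
= -514.5800

-514.5800


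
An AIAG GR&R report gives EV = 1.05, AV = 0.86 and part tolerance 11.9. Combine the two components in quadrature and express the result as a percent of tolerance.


GRR = sqrt(EV^2 + AV^2) = sqrt(1.05^2 + 0.86^2) = 1.3572398
%GRR = GRR / tol * 100 = 1.3572398 / 11.9 * 100
%GRR = 11.4054

11.4054


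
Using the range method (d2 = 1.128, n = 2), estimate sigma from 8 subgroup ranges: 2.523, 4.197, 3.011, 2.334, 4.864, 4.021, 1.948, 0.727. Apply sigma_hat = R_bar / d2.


R_bar = (2.523 + 4.197 + 3.011 + 2.334 + 4.864 + 4.021 + 1.948 + 0.727) / 8
R_bar = 23.625 / 8 = 2.953125
sigma_hat = R_bar / d2 = 2.953125 / 1.128 = 2.6180

2.6180


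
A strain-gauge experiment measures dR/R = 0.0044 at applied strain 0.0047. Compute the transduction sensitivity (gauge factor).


GF = (dR/R) / epsilon
= 0.0044 / 0.0047
= 0.9362

0.9362


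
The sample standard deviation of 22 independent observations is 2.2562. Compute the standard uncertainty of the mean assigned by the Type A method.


u_A = s / sqrt(n)
u_A = 2.2562 / sqrt(22)
u_A = 2.2562 / 4.6904158
u_A = 0.4810

0.4810


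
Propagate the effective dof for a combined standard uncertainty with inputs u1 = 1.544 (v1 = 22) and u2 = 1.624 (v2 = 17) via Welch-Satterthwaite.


uc = sqrt(u1^2 + u2^2) = sqrt(1.544^2 + 1.624^2) = 2.2408284
v_eff = uc^4 / (u1^4/v1 + u2^4/v2)
= 2.2408284^4 / (1.544^4/22 + 1.624^4/17)
= 25.213573 / 0.66748693
v_eff = 37.7739

37.7739


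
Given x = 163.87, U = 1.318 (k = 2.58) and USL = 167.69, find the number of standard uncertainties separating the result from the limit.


u = U / k = 1.318 / 2.58 = 0.51085271
margin = |USL - x| = |167.69 - 163.87| = 3.82
z = margin / u = 3.82 / 0.51085271
z = 7.4777

7.4777


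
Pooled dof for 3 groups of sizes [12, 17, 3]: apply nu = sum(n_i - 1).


nu = sum_i (n_i - 1)
nu = ((12 - 1) + (17 - 1) + (3 - 1))
nu = 11 + 16 + 2
nu = 29

29


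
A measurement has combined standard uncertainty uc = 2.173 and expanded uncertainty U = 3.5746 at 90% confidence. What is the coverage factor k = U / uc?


k = U / uc
k = 3.5746 / 2.173
k = 1.645

1.645


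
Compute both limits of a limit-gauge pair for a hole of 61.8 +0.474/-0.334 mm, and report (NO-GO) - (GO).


GO = nominal - lower_tol (smallest hole = maximum material condition)
GO = 61.8 - 0.334 = 61.466
NO-GO = nominal + upper_tol (largest hole = least material condition)
NO-GO = 61.8 + 0.474 = 62.274
spread = NO-GO - GO = 62.274 - 61.466 = 0.8080

0.8080


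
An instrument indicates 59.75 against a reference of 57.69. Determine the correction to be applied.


Correction = standard - reading
= 57.69 - 59.75
= -2.0600

-2.0600


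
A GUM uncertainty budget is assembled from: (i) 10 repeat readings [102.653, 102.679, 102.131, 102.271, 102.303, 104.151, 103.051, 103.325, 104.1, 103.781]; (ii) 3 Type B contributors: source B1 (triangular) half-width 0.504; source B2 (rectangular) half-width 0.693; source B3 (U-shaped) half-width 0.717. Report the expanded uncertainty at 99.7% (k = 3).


mean = (102.653 + 102.679 + 102.131 + 102.271 + 102.303 + 104.151 + 103.051 + 103.325 + 104.1 + 103.781) / 10 = 103.0445
s = sqrt(sum((x - mean)^2)/(n-1)) = 0.76223695
u_A = s / sqrt(n) = 0.76223695 / sqrt(10) = 0.24104049
u_B1 = 0.504 / sqrt(6) = 0.20575714
u_B2 = 0.693 / sqrt(3) = 0.40010374
u_B3 = 0.717 / sqrt(2) = 0.50699556
uc = sqrt(0.24104049^2 + 0.20575714^2 + 0.40010374^2 + 0.50699556^2) = 0.71941922
U = k * uc = 3 * 0.71941922
U = 2.1583

2.1583


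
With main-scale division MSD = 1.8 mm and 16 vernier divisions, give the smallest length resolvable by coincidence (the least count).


LC = MSD / n_div
= 1.8 / 16
= 0.1125

0.1125


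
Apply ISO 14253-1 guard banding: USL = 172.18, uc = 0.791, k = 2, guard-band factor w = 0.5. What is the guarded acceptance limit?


U = k * uc = 2 * 0.791 = 1.582
guard band g = w * U = 0.5 * 1.582 = 0.791
AL = USL - g = 172.18 - 0.791
AL = 171.3890

171.3890


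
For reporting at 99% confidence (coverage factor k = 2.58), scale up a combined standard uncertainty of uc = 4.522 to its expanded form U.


U = k * uc
U = 2.58 * 4.522
U = 11.6668

11.6668


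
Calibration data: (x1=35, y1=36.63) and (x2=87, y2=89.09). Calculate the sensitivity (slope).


slope = (y2 - y1) / (x2 - x1)
= (89.09 - 36.63) / (87 - 35)
= 52.4600 / 52
= 1.0088

1.0088


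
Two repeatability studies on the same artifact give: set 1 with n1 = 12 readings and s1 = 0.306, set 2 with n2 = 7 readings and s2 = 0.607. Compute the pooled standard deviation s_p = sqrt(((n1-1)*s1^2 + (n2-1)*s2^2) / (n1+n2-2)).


s_p = sqrt(((n1-1)*s1^2 + (n2-1)*s2^2) / (n1+n2-2))
numerator = (12-1)*0.306^2 + (7-1)*0.607^2 = 1.029996 + 2.210694 = 3.24069
denominator = 12 + 7 - 2 = 17
s_p^2 = 3.24069 / 17 = 0.19062882
s_p = sqrt(0.19062882) = 0.4366

0.4366


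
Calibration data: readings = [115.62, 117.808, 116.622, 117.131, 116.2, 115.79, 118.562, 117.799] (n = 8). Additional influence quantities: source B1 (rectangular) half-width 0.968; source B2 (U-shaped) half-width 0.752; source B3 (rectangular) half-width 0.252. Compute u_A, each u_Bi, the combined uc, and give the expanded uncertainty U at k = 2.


mean = (115.62 + 117.808 + 116.622 + 117.131 + 116.2 + 115.79 + 118.562 + 117.799) / 8 = 116.9415
s = sqrt(sum((x - mean)^2)/(n-1)) = 1.0604767
u_A = s / sqrt(n) = 1.0604767 / sqrt(8) = 0.37493513
u_B1 = 0.968 / sqrt(3) = 0.55887506
u_B2 = 0.752 / sqrt(2) = 0.5317443
u_B3 = 0.252 / sqrt(3) = 0.14549227
uc = sqrt(0.37493513^2 + 0.55887506^2 + 0.5317443^2 + 0.14549227^2) = 0.86996419
U = k * uc = 2 * 0.86996419
U = 1.7399

1.7399


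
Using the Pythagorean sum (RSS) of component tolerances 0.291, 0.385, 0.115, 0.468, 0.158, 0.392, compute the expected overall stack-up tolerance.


RSS = sqrt(0.291^2 + 0.385^2 + 0.115^2 + 0.468^2 + 0.158^2 + 0.392^2)
= sqrt(0.643783)
= 0.8024

0.8024


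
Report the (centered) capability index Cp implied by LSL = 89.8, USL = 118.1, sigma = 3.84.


Cp = (USL - LSL) / (6 * sigma)
= (118.1 - 89.8) / (6 * 3.84)
= 28.3000 / 23.0400
= 1.2283

1.2283


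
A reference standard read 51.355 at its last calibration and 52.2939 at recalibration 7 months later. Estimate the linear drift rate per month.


rate = (v2 - v1) / months
= (52.2939 - 51.355) / 7
= 0.9389 / 7
= 0.1341

0.1341


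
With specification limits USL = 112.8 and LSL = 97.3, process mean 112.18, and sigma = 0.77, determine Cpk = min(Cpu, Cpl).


Cpu = (USL - mean) / (3*sigma) = (112.8 - 112.18) / (3*0.77) = 0.2684
Cpl = (mean - LSL) / (3*sigma) = (112.18 - 97.3) / (3*0.77) = 6.4416
Cpk = min(Cpu, Cpl) = 0.2684

0.2684


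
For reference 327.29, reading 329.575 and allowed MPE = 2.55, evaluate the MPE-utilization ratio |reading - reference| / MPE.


e = indication - reference = 329.575 - 327.29 = 2.2850
|e| = 2.2850
ratio = |e| / MPE = 2.2850 / 2.55
ratio = 0.8961

0.8961


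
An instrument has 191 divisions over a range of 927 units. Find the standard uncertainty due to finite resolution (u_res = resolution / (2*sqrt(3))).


resolution = range / divisions
resolution = 927 / 191 = 4.8534031
u_res = resolution / (2*sqrt(3))
u_res = 4.8534031 / 3.4641016
u_res = 1.4011

1.4011


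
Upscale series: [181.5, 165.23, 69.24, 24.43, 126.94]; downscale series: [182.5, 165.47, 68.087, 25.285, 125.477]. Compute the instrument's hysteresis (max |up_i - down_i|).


|181.5 - 182.5| = 1.0000
|165.23 - 165.47| = 0.2400
|69.24 - 68.087| = 1.1530
|24.43 - 25.285| = 0.8550
|126.94 - 125.477| = 1.4630
hysteresis = max(diffs) = 1.4630

1.4630


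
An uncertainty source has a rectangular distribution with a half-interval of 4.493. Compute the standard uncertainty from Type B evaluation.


u_B = half_width / sqrt(3)
u_B = 4.493 / 1.7320508
u_B = 2.5940

2.5940


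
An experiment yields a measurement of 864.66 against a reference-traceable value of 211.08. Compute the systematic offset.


Systematic error = measured - true
= 864.66 - 211.08
= 653.5800

653.5800


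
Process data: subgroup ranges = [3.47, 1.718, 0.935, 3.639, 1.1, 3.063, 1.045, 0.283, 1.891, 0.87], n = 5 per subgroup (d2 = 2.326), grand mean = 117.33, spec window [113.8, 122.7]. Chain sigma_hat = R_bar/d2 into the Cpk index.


R_bar = (3.47 + 1.718 + 0.935 + 3.639 + 1.1 + 3.063 + 1.045 + 0.283 + 1.891 + 0.87) / 10 = 1.8014
sigma = R_bar / d2 = 1.8014 / 2.326 = 0.7744626
Cp = (USL - LSL)/(6*sigma) = (122.7 - 113.8)/(6*0.7744626) = 1.9153
Cpu = (122.7 - 117.33)/(3*0.7744626) = 2.3113
Cpl = (117.33 - 113.8)/(3*0.7744626) = 1.5193
Cpk = min(Cpu, Cpl) = 1.5193

1.5193


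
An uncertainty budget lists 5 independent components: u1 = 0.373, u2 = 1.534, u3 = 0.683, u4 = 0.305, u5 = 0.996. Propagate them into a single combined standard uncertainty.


uc = sqrt(0.373^2 + 1.534^2 + 0.683^2 + 0.305^2 + 0.996^2)
uc = sqrt(4.043815)
uc = 2.0109

2.0109


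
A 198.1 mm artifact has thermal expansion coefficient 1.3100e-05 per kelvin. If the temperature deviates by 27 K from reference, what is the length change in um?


dL = L * alpha * dT
= 198.1 * 1.3100e-05 * 27
= 0.0700680 mm
dL_um = 0.0700680 * 1000 = 70.0680 um

70.0680


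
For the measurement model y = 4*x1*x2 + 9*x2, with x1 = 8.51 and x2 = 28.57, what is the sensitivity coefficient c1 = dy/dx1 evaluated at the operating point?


y = 4*x1*x2 + 9*x2
dy/dx1 = 4*x2
Evaluate at x2 = 28.57: c1 = 4 * 28.57
c1 = 114.2800

114.2800


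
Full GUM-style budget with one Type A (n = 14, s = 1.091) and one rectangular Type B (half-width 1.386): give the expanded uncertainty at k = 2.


u_A = s / sqrt(n) = 1.091 / sqrt(14) = 0.29158201
u_B = half_width / sqrt(3) = 1.386 / sqrt(3) = 0.80020747
uc = sqrt(u_A^2 + u_B^2) = sqrt(0.29158201^2 + 0.80020747^2) = 0.85167603
U = k * uc = 2 * 0.85167603
U = 1.7034

1.7034


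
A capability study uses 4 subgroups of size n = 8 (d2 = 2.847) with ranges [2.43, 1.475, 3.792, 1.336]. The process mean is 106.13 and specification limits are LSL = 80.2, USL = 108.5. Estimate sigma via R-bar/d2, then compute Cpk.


R_bar = (2.43 + 1.475 + 3.792 + 1.336) / 4 = 2.25825
sigma = R_bar / d2 = 2.25825 / 2.847 = 0.79320337
Cp = (USL - LSL)/(6*sigma) = (108.5 - 80.2)/(6*0.79320337) = 5.9464
Cpu = (108.5 - 106.13)/(3*0.79320337) = 0.9960
Cpl = (106.13 - 80.2)/(3*0.79320337) = 10.8967
Cpk = min(Cpu, Cpl) = 0.9960

0.9960


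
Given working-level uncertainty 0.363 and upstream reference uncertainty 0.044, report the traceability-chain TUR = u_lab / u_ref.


TUR = u_lab / u_ref
= 0.363 / 0.044
= 8.2500

8.2500


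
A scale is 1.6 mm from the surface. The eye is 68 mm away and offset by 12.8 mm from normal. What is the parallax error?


error = h * offset / d
= 1.6 * 12.8 / 68
= 0.3012

0.3012


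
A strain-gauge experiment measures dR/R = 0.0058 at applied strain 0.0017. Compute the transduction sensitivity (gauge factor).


GF = (dR/R) / epsilon
= 0.0058 / 0.0017
= 3.4118

3.4118


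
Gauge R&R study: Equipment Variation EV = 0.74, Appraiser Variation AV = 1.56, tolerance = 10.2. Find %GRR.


GRR = sqrt(EV^2 + AV^2) = sqrt(0.74^2 + 1.56^2) = 1.7266152
%GRR = GRR / tol * 100 = 1.7266152 / 10.2 * 100
%GRR = 16.9276

16.9276


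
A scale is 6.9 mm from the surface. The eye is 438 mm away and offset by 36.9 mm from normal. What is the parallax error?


error = h * offset / d
= 6.9 * 36.9 / 438
= 0.5813

0.5813


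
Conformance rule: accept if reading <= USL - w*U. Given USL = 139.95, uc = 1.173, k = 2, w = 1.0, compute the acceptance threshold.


U = k * uc = 2 * 1.173 = 2.346
guard band g = w * U = 1.0 * 2.346 = 2.346
AL = USL - g = 139.95 - 2.346
AL = 137.6040

137.6040


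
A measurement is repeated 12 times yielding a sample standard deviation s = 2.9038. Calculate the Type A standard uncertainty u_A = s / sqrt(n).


u_A = s / sqrt(n)
u_A = 2.9038 / sqrt(12)
u_A = 2.9038 / 3.4641016
u_A = 0.8383

0.8383


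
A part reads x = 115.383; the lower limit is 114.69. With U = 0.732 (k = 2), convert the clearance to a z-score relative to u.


u = U / k = 0.732 / 2 = 0.366
margin = |LSL - x| = |114.69 - 115.383| = 0.693
z = margin / u = 0.693 / 0.366
z = 1.8934

1.8934


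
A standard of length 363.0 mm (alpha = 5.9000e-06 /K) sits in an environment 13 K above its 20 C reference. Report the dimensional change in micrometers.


dL = L * alpha * dT
= 363.0 * 5.9000e-06 * 13
= 0.0278421 mm
dL_um = 0.0278421 * 1000 = 27.8421 um

27.8421


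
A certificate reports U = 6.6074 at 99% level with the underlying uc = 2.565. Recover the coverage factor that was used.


k = U / uc
k = 6.6074 / 2.565
k = 2.576

2.576


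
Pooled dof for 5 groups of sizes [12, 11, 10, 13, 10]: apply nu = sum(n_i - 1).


nu = sum_i (n_i - 1)
nu = ((12 - 1) + (11 - 1) + (10 - 1) + (13 - 1) + (10 - 1))
nu = 11 + 10 + 9 + 12 + 9
nu = 51

51


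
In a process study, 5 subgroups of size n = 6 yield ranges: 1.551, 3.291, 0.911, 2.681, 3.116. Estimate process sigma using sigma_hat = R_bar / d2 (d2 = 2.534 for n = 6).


R_bar = (1.551 + 3.291 + 0.911 + 2.681 + 3.116) / 5
R_bar = 11.55 / 5 = 2.31
sigma_hat = R_bar / d2 = 2.31 / 2.534 = 0.9116

0.9116


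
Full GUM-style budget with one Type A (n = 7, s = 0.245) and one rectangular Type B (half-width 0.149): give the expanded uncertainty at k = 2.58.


u_A = s / sqrt(n) = 0.245 / sqrt(7) = 0.092601296
u_B = half_width / sqrt(3) = 0.149 / sqrt(3) = 0.08602519
uc = sqrt(u_A^2 + u_B^2) = sqrt(0.092601296^2 + 0.08602519^2) = 0.12639357
U = k * uc = 2.58 * 0.12639357
U = 0.3261

0.3261


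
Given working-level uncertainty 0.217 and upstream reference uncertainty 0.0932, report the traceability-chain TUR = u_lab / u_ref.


TUR = u_lab / u_ref
= 0.217 / 0.0932
= 2.3283

2.3283


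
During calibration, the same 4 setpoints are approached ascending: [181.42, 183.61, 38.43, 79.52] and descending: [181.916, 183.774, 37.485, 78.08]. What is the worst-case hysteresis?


|181.42 - 181.916| = 0.4960
|183.61 - 183.774| = 0.1640
|38.43 - 37.485| = 0.9450
|79.52 - 78.08| = 1.4400
hysteresis = max(diffs) = 1.4400

1.4400


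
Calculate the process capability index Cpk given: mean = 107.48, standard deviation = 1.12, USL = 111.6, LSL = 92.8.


Cpu = (USL - mean) / (3*sigma) = (111.6 - 107.48) / (3*1.12) = 1.2262
Cpl = (mean - LSL) / (3*sigma) = (107.48 - 92.8) / (3*1.12) = 4.3690
Cpk = min(Cpu, Cpl) = 1.2262

1.2262


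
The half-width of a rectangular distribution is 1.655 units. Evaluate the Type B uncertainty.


u_B = half_width / sqrt(3)
u_B = 1.655 / 1.7320508
u_B = 0.9555

0.9555


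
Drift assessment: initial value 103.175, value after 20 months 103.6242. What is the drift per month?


rate = (v2 - v1) / months
= (103.6242 - 103.175) / 20
= 0.4492 / 20
= 0.0225

0.0225


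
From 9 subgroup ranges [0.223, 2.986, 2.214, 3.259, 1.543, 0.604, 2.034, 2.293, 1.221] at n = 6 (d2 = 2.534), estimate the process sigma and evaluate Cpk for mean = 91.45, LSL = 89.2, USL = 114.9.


R_bar = (0.223 + 2.986 + 2.214 + 3.259 + 1.543 + 0.604 + 2.034 + 2.293 + 1.221) / 9 = 1.8196667
sigma = R_bar / d2 = 1.8196667 / 2.534 = 0.71810051
Cp = (USL - LSL)/(6*sigma) = (114.9 - 89.2)/(6*0.71810051) = 5.9648
Cpu = (114.9 - 91.45)/(3*0.71810051) = 10.8852
Cpl = (91.45 - 89.2)/(3*0.71810051) = 1.0444
Cpk = min(Cpu, Cpl) = 1.0444

1.0444


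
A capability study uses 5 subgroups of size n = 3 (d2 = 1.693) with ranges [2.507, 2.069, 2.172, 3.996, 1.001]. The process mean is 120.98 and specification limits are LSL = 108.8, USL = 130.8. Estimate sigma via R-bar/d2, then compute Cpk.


R_bar = (2.507 + 2.069 + 2.172 + 3.996 + 1.001) / 5 = 2.349
sigma = R_bar / d2 = 2.349 / 1.693 = 1.3874778
Cp = (USL - LSL)/(6*sigma) = (130.8 - 108.8)/(6*1.3874778) = 2.6427
Cpu = (130.8 - 120.98)/(3*1.3874778) = 2.3592
Cpl = (120.98 - 108.8)/(3*1.3874778) = 2.9262
Cpk = min(Cpu, Cpl) = 2.3592

2.3592


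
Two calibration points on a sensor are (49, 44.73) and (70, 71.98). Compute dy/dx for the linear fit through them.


slope = (y2 - y1) / (x2 - x1)
= (71.98 - 44.73) / (70 - 49)
= 27.2500 / 21
= 1.2976

1.2976


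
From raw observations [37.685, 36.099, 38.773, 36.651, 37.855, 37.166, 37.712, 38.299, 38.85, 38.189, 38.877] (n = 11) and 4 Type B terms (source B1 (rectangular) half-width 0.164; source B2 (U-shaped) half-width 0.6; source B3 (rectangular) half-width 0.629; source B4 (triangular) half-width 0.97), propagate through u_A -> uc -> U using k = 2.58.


mean = (37.685 + 36.099 + 38.773 + 36.651 + 37.855 + 37.166 + 37.712 + 38.299 + 38.85 + 38.189 + 38.877) / 11 = 37.83236364
s = sqrt(sum((x - mean)^2)/(n-1)) = 0.90760732
u_A = s / sqrt(n) = 0.90760732 / sqrt(11) = 0.2736539
u_B1 = 0.164 / sqrt(3) = 0.094685444
u_B2 = 0.6 / sqrt(2) = 0.42426407
u_B3 = 0.629 / sqrt(3) = 0.36315332
u_B4 = 0.97 / sqrt(6) = 0.39600084
uc = sqrt(0.2736539^2 + 0.094685444^2 + 0.42426407^2 + 0.36315332^2 + 0.39600084^2) = 0.74333626
U = k * uc = 2.58 * 0.74333626
U = 1.9178

1.9178


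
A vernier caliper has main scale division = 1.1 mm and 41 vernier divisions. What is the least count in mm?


LC = MSD / n_div
= 1.1 / 41
= 0.0268

0.0268


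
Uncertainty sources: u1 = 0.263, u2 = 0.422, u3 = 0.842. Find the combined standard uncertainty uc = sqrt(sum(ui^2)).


uc = sqrt(0.263^2 + 0.422^2 + 0.842^2)
uc = sqrt(0.956217)
uc = 0.9779

0.9779


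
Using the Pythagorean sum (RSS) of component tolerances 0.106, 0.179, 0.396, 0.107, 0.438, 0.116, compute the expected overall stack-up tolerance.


RSS = sqrt(0.106^2 + 0.179^2 + 0.396^2 + 0.107^2 + 0.438^2 + 0.116^2)
= sqrt(0.416842)
= 0.6456

0.6456


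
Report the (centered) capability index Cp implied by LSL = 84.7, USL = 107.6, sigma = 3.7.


Cp = (USL - LSL) / (6 * sigma)
= (107.6 - 84.7) / (6 * 3.7)
= 22.9000 / 22.2000
= 1.0315

1.0315


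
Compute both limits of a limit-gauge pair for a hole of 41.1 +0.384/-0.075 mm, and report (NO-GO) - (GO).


GO = nominal - lower_tol (smallest hole = maximum material condition)
GO = 41.1 - 0.075 = 41.025
NO-GO = nominal + upper_tol (largest hole = least material condition)
NO-GO = 41.1 + 0.384 = 41.484
spread = NO-GO - GO = 41.484 - 41.025 = 0.4590

0.4590


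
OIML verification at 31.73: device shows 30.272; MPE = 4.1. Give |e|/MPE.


e = indication - reference = 30.272 - 31.73 = -1.4580
|e| = 1.4580
ratio = |e| / MPE = 1.4580 / 4.1
ratio = 0.3556

0.3556


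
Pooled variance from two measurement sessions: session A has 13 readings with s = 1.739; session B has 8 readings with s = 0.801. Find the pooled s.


s_p = sqrt(((n1-1)*s1^2 + (n2-1)*s2^2) / (n1+n2-2))
numerator = (13-1)*1.739^2 + (8-1)*0.801^2 = 36.289452 + 4.491207 = 40.780659
denominator = 13 + 8 - 2 = 19
s_p^2 = 40.780659 / 19 = 2.1463505
s_p = sqrt(2.1463505) = 1.4650

1.4650


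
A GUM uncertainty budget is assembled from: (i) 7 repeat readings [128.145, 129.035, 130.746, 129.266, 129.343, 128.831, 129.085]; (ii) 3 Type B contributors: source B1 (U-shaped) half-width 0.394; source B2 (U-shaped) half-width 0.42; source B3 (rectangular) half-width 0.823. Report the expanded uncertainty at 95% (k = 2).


mean = (128.145 + 129.035 + 130.746 + 129.266 + 129.343 + 128.831 + 129.085) / 7 = 129.2072857
s = sqrt(sum((x - mean)^2)/(n-1)) = 0.78572529
u_A = s / sqrt(n) = 0.78572529 / sqrt(7) = 0.29697625
u_B1 = 0.394 / sqrt(2) = 0.27860007
u_B2 = 0.42 / sqrt(2) = 0.29698485
u_B3 = 0.823 / sqrt(3) = 0.47515927
uc = sqrt(0.29697625^2 + 0.27860007^2 + 0.29698485^2 + 0.47515927^2) = 0.69266819
U = k * uc = 2 * 0.69266819
U = 1.3853

1.3853


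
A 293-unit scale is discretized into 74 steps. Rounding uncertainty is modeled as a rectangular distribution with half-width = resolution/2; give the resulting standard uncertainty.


resolution = range / divisions
resolution = 293 / 74 = 3.9594595
u_res = resolution / (2*sqrt(3))
u_res = 3.9594595 / 3.4641016
u_res = 1.1430

1.1430


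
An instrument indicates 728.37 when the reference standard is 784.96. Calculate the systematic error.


Systematic error = measured - true
= 728.37 - 784.96
= -56.5900

-56.5900


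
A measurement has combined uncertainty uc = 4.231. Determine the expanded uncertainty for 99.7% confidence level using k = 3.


U = k * uc
U = 3 * 4.231
U = 12.6930

12.6930


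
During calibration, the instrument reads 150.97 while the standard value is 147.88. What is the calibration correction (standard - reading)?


Correction = standard - reading
= 147.88 - 150.97
= -3.0900

-3.0900


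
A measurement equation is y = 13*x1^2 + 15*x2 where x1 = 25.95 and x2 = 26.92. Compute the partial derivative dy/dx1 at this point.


y = 13*x1^2 + 15*x2
dy/dx1 = 2*13*x1
Evaluate at x1 = 25.95: c1 = 26 * 25.95
c1 = 674.7000

674.7000


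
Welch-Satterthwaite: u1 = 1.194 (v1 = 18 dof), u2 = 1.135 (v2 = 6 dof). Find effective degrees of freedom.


uc = sqrt(u1^2 + u2^2) = sqrt(1.194^2 + 1.135^2) = 1.64738
v_eff = uc^4 / (u1^4/v1 + u2^4/v2)
= 1.64738^4 / (1.194^4/18 + 1.135^4/6)
= 7.3650408 / 0.3895005
v_eff = 18.9089

18.9089


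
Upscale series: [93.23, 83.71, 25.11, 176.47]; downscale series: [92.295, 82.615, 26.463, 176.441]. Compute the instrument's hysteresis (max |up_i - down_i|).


|93.23 - 92.295| = 0.9350
|83.71 - 82.615| = 1.0950
|25.11 - 26.463| = 1.3530
|176.47 - 176.441| = 0.0290
hysteresis = max(diffs) = 1.3530

1.3530


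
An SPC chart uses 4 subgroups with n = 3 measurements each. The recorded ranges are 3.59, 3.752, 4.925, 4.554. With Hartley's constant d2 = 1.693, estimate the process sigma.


R_bar = (3.59 + 3.752 + 4.925 + 4.554) / 4
R_bar = 16.821 / 4 = 4.20525
sigma_hat = R_bar / d2 = 4.20525 / 1.693 = 2.4839

2.4839


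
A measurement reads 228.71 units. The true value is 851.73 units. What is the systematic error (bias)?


Systematic error = measured - true
= 228.71 - 851.73
= -623.0200

-623.0200


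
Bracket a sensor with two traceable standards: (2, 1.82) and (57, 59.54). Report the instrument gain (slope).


slope = (y2 - y1) / (x2 - x1)
= (59.54 - 1.82) / (57 - 2)
= 57.7200 / 55
= 1.0495

1.0495


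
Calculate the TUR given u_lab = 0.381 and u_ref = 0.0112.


TUR = u_lab / u_ref
= 0.381 / 0.0112
= 34.0179

34.0179


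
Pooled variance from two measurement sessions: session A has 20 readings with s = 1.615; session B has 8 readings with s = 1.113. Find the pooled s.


s_p = sqrt(((n1-1)*s1^2 + (n2-1)*s2^2) / (n1+n2-2))
numerator = (20-1)*1.615^2 + (8-1)*1.113^2 = 49.556275 + 8.671383 = 58.227658
denominator = 20 + 8 - 2 = 26
s_p^2 = 58.227658 / 26 = 2.2395253
s_p = sqrt(2.2395253) = 1.4965

1.4965


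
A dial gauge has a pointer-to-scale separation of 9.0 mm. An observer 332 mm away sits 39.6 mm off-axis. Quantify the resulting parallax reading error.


error = h * offset / d
= 9.0 * 39.6 / 332
= 1.0735

1.0735


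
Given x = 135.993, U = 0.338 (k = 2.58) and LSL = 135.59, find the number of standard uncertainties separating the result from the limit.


u = U / k = 0.338 / 2.58 = 0.13100775
margin = |LSL - x| = |135.59 - 135.993| = 0.403
z = margin / u = 0.403 / 0.13100775
z = 3.0762

3.0762


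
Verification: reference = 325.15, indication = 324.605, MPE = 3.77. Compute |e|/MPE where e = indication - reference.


e = indication - reference = 324.605 - 325.15 = -0.5450
|e| = 0.5450
ratio = |e| / MPE = 0.5450 / 3.77
ratio = 0.1446

0.1446


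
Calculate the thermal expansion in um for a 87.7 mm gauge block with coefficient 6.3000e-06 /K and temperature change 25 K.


dL = L * alpha * dT
= 87.7 * 6.3000e-06 * 25
= 0.0138127 mm
dL_um = 0.0138127 * 1000 = 13.8127 um

13.8127


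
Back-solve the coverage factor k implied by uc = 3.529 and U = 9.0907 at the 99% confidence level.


k = U / uc
k = 9.0907 / 3.529
k = 2.576

2.576


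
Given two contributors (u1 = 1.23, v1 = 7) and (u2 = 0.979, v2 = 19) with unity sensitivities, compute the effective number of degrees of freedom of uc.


uc = sqrt(u1^2 + u2^2) = sqrt(1.23^2 + 0.979^2) = 1.5720499
v_eff = uc^4 / (u1^4/v1 + u2^4/v2)
= 1.5720499^4 / (1.23^4/7 + 0.979^4/19)
= 6.1075258 / 0.37532877
v_eff = 16.2725

16.2725


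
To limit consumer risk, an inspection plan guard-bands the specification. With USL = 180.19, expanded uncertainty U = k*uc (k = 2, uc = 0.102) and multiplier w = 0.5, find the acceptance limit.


U = k * uc = 2 * 0.102 = 0.204
guard band g = w * U = 0.5 * 0.204 = 0.102
AL = USL - g = 180.19 - 0.102
AL = 180.0880

180.0880


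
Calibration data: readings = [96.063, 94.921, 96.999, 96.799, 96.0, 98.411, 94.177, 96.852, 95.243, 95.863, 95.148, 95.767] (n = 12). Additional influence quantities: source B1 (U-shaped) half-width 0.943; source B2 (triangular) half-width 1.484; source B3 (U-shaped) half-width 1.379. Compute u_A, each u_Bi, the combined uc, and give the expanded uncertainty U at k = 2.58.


mean = (96.063 + 94.921 + 96.999 + 96.799 + 96.0 + 98.411 + 94.177 + 96.852 + 95.243 + 95.863 + 95.148 + 95.767) / 12 = 96.02025
s = sqrt(sum((x - mean)^2)/(n-1)) = 1.1295154
u_A = s / sqrt(n) = 1.1295154 / sqrt(12) = 0.32606301
u_B1 = 0.943 / sqrt(2) = 0.66680169
u_B2 = 1.484 / sqrt(6) = 0.60584046
u_B3 = 1.379 / sqrt(2) = 0.97510025
uc = sqrt(0.32606301^2 + 0.66680169^2 + 0.60584046^2 + 0.97510025^2) = 1.3670423
U = k * uc = 2.58 * 1.3670423
U = 3.5270

3.5270


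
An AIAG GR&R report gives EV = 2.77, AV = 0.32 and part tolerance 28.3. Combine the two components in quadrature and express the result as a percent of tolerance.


GRR = sqrt(EV^2 + AV^2) = sqrt(2.77^2 + 0.32^2) = 2.7884225
%GRR = GRR / tol * 100 = 2.7884225 / 28.3 * 100
%GRR = 9.8531

9.8531


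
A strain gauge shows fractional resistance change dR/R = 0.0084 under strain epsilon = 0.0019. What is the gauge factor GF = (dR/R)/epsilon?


GF = (dR/R) / epsilon
= 0.0084 / 0.0019
= 4.4211

4.4211


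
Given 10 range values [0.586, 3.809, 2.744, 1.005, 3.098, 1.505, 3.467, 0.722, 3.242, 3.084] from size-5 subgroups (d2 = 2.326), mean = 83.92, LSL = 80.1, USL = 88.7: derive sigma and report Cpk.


R_bar = (0.586 + 3.809 + 2.744 + 1.005 + 3.098 + 1.505 + 3.467 + 0.722 + 3.242 + 3.084) / 10 = 2.3262
sigma = R_bar / d2 = 2.3262 / 2.326 = 1.000086
Cp = (USL - LSL)/(6*sigma) = (88.7 - 80.1)/(6*1.000086) = 1.4332
Cpu = (88.7 - 83.92)/(3*1.000086) = 1.5932
Cpl = (83.92 - 80.1)/(3*1.000086) = 1.2732
Cpk = min(Cpu, Cpl) = 1.2732

1.2732


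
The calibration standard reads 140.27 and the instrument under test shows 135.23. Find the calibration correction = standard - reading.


Correction = standard - reading
= 140.27 - 135.23
= 5.0400

5.0400
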